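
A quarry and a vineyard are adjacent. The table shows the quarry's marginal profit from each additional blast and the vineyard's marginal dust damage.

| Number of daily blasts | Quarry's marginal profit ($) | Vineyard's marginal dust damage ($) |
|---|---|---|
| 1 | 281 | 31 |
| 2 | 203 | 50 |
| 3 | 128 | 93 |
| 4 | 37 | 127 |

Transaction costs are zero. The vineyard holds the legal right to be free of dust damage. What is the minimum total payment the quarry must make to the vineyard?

Efficient level: marginal profit ≥ marginal dust damage through level 3, so k* = 3.
With the vineyard holding the right, the quarry must at least compensate total damage at k*: 31 + 50 + 93 = 174.

$174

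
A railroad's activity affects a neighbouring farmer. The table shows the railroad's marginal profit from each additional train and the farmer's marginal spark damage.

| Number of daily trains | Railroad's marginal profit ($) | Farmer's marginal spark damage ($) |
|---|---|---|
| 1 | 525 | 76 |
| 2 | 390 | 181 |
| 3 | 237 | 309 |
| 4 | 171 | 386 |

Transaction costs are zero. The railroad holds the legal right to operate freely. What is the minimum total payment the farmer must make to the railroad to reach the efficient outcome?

$408

Left alone the railroad would choose level 4 (marginal profit stays positive).
Efficient level: k* = 2 (marginal profit ≥ marginal spark damage through 2).
The farmer must at least cover the railroad's forgone profit from cutting 4→2: 237 + 171 = 408.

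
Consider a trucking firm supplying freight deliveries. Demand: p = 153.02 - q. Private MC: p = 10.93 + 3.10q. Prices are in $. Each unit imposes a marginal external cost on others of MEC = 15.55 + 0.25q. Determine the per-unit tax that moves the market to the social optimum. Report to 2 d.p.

tax = $22.82 per unit

Social marginal cost = private MC + MEC = 26.48 + 3.35q.
Set SMC = demand: 26.48 + 3.35q = 153.02 - q → q* = 29.0897.
The Pigouvian tax equals MEC at q*: 15.55 + 0.25×29.0897 = 22.8224.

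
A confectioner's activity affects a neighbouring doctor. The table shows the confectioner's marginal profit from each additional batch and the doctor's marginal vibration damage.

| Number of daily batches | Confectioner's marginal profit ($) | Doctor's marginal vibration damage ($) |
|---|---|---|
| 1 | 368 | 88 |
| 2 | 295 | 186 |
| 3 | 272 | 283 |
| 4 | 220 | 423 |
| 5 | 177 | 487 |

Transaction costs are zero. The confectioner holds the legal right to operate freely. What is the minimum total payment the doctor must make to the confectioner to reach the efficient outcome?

$669

Left alone the confectioner would choose level 5 (marginal profit stays positive).
Efficient level: k* = 2 (marginal profit ≥ marginal vibration damage through 2).
The doctor must at least cover the confectioner's forgone profit from cutting 5→2: 272 + 220 + 177 = 669.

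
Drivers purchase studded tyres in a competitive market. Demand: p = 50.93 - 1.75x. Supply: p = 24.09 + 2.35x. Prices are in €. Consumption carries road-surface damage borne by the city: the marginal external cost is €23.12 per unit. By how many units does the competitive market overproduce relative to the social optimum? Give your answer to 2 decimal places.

Market equilibrium (private): 24.09 + 2.35x = 50.93 - 1.75x → x_m = 6.5463.
Social marginal benefit = demand − MEC = 27.81 - 1.75x.
Set SMB = MC: 27.81 - 1.75x = 24.09 + 2.35x → x* = 0.9073.
Gap = |6.5463 − 0.9073| = 5.6390.

5.64 units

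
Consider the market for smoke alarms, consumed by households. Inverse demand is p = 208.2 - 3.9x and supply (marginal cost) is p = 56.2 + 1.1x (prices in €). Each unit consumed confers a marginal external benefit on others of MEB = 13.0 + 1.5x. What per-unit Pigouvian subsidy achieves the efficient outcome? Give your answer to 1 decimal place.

subsidy = €83.7 per unit

Social marginal benefit = demand + MEB = 221.2 - 2.4x.
Set SMB = MC: 221.2 - 2.4x = 56.2 + 1.1x → x* = 47.1429.
The Pigouvian subsidy equals MEB at x*: 13.0 + 1.5×47.1429 = 83.7144.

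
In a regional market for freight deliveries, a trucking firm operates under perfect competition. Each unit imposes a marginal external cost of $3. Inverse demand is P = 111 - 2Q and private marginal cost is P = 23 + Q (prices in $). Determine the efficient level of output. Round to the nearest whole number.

Q* = 28

Social marginal cost = private MC + MEC = 26 + Q.
Set SMC = demand: 26 + Q = 111 - 2Q → Q* = 28.3333.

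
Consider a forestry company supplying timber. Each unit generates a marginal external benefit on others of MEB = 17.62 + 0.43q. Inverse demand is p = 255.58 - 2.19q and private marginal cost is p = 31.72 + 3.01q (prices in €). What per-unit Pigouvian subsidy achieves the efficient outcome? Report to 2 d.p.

subsidy = €39.39 per unit

Social marginal cost = private MC − MEB = 14.10 + 2.58q.
Set SMC = demand: 14.10 + 2.58q = 255.58 - 2.19q → q* = 50.6247.
The Pigouvian subsidy equals MEB at q*: 17.62 + 0.43×50.6247 = 39.3886.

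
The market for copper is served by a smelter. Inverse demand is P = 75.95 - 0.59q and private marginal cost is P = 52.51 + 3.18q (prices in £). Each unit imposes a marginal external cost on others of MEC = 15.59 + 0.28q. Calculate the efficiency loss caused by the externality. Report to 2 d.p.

DWL = £37.08

Market equilibrium (private): 52.51 + 3.18q = 75.95 - 0.59q → q_m = 6.2175.
Social marginal cost = private MC + MEC = 68.10 + 3.46q.
Set SMC = demand: 68.10 + 3.46q = 75.95 - 0.59q → q* = 1.9383.
Height of the DWL triangle at q_m is SMC(q_m) − demand(q_m) = MEC(q_m) = 17.3309.
DWL = ½ × 4.2792 × 17.3309 = 37.0812.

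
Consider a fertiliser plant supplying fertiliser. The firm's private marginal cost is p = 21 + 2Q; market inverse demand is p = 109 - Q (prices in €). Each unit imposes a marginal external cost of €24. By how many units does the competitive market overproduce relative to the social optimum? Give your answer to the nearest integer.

8 units

Market equilibrium (private): 21 + 2Q = 109 - Q → Q_m = 29.3333.
Social marginal cost = private MC + MEC = 45 + 2Q.
Set SMC = demand: 45 + 2Q = 109 - Q → Q* = 21.3333.
Gap = |29.3333 − 21.3333| = 8.0000.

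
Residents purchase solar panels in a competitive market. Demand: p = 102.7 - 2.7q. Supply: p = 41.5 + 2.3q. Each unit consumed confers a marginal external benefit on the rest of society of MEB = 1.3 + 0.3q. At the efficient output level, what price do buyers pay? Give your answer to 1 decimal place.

Social marginal benefit = demand + MEB = 104.0 - 2.4q.
Set SMB = MC: 104.0 - 2.4q = 41.5 + 2.3q → q* = 13.2979.
Consumer price on the demand curve at q*: 102.7 − 2.7×13.2979 = 66.7957.

P = 66.8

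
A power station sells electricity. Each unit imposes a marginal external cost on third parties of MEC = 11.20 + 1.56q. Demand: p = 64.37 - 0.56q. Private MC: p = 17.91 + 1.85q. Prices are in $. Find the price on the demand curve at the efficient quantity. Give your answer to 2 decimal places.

P = $59.40

Social marginal cost = private MC + MEC = 29.11 + 3.41q.
Set SMC = demand: 29.11 + 3.41q = 64.37 - 0.56q → q* = 8.8816.
Consumer price on the demand curve at q*: 64.37 − 0.56×8.8816 = 59.3963.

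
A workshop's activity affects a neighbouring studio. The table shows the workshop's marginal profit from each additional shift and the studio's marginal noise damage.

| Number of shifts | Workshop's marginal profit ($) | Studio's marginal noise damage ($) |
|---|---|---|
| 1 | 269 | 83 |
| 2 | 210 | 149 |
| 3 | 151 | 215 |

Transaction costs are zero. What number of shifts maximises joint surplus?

2

Bargaining reaches the level where marginal profit last exceeds marginal noise damage.
That holds through level 2 (210 ≥ 149) but not at 3 (151 < 215).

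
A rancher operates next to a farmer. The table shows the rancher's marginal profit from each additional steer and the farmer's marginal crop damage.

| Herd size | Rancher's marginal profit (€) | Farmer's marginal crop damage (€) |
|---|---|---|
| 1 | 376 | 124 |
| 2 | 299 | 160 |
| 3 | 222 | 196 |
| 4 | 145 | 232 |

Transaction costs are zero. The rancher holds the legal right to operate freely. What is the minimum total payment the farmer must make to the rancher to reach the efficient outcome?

€145

Left alone the rancher would choose level 4 (marginal profit stays positive).
Efficient level: k* = 3 (marginal profit ≥ marginal crop damage through 3).
The farmer must at least cover the rancher's forgone profit from cutting 4→3: 145 = 145.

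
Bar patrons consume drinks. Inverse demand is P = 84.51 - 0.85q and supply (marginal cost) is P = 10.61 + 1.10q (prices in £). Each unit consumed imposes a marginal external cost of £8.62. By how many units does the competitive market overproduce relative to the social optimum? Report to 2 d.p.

Market equilibrium (private): 10.61 + 1.10q = 84.51 - 0.85q → q_m = 37.8974.
Social marginal benefit = demand − MEC = 75.89 - 0.85q.
Set SMB = MC: 75.89 - 0.85q = 10.61 + 1.10q → q* = 33.4769.
Gap = |37.8974 − 33.4769| = 4.4205.

4.42 units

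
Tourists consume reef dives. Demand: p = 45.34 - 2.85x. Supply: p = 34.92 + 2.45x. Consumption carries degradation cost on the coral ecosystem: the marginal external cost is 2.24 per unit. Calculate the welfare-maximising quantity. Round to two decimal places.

x* = 1.54

Social marginal benefit = demand − MEC = 43.10 - 2.85x.
Set SMB = MC: 43.10 - 2.85x = 34.92 + 2.45x → x* = 1.5434.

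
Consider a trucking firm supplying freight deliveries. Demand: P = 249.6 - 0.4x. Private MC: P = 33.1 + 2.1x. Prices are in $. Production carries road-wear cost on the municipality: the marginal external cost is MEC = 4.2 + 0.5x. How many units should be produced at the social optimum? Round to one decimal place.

x* = 70.8

Social marginal cost = private MC + MEC = 37.3 + 2.6x.
Set SMC = demand: 37.3 + 2.6x = 249.6 - 0.4x → x* = 70.7667.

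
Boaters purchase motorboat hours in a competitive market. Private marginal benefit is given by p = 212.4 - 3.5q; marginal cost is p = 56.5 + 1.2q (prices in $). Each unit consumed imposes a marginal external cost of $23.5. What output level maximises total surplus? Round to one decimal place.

q* = 28.2

Social marginal benefit = demand − MEC = 188.9 - 3.5q.
Set SMB = MC: 188.9 - 3.5q = 56.5 + 1.2q → q* = 28.1702.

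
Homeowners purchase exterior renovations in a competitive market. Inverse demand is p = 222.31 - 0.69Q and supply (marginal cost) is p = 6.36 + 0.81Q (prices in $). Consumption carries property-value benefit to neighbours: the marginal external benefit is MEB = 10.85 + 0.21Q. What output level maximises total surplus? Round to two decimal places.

Social marginal benefit = demand + MEB = 233.16 - 0.48Q.
Set SMB = MC: 233.16 - 0.48Q = 6.36 + 0.81Q → Q* = 175.8140.

Q* = 175.81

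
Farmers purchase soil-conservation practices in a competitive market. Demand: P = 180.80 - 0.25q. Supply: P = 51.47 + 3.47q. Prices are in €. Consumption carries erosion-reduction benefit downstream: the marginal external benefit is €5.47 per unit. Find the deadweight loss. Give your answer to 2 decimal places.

Market equilibrium (private): 51.47 + 3.47q = 180.80 - 0.25q → q_m = 34.7661.
Social marginal benefit = demand + MEB = 186.27 - 0.25q.
Set SMB = MC: 186.27 - 0.25q = 51.47 + 3.47q → q* = 36.2366.
The loss is the area between SMB and MC from q* to q_m; with linear curves that's a triangle of height MEB(q_m).
DWL = ½ × 1.4705 × 5.4700 = 4.0218.

DWL = €4.02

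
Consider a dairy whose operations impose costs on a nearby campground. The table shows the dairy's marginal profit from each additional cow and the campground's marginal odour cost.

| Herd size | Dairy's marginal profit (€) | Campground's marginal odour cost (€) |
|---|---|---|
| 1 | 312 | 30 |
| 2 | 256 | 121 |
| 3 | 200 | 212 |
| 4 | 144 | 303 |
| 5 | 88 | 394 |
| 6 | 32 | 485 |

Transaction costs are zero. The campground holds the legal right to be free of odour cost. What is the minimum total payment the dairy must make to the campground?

€151

Efficient level: marginal profit ≥ marginal odour cost through level 2, so k* = 2.
With the campground holding the right, the dairy must at least compensate total damage at k*: 30 + 121 = 151.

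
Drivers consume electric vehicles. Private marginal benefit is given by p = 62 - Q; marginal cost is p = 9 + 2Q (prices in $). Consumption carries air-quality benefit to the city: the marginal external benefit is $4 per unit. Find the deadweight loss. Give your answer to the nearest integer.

DWL = $3

Market equilibrium (private): 9 + 2Q = 62 - Q → Q_m = 17.6667.
Social marginal benefit = demand + MEB = 66 - Q.
Set SMB = MC: 66 - Q = 9 + 2Q → Q* = 19.0000.
The loss is the area between SMB and MC from Q* to Q_m; with linear curves that's a triangle of height MEB(Q_m).
DWL = ½ × 1.3333 × 4.0000 = 2.6666.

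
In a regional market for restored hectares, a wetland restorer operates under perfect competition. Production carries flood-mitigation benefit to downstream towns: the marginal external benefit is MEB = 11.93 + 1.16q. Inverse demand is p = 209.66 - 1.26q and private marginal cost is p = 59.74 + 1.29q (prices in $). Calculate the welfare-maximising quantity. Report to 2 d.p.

q* = 116.44

Social marginal cost = private MC − MEB = 47.81 + 0.13q.
Set SMC = demand: 47.81 + 0.13q = 209.66 - 1.26q → q* = 116.4388.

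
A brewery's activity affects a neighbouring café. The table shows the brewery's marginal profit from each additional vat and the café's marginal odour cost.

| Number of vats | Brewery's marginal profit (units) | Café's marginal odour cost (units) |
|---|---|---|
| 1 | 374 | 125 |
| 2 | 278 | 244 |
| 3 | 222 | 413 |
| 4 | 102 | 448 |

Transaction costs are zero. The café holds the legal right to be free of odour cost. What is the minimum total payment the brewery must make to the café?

369

Efficient level: marginal profit ≥ marginal odour cost through level 2, so k* = 2.
With the café holding the right, the brewery must at least compensate total damage at k*: 125 + 244 = 369.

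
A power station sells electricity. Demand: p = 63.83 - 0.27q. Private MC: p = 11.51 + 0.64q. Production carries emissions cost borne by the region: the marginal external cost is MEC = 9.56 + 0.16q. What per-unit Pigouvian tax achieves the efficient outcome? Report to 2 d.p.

Social marginal cost = private MC + MEC = 21.07 + 0.80q.
Set SMC = demand: 21.07 + 0.80q = 63.83 - 0.27q → q* = 39.9626.
The Pigouvian tax equals MEC at q*: 9.56 + 0.16×39.9626 = 15.9540.

tax = 15.95 per unit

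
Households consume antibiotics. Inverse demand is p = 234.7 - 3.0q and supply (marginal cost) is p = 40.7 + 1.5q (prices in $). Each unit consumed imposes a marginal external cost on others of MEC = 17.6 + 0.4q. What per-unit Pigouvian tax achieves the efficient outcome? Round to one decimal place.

Social marginal benefit = demand − MEC = 217.1 - 3.4q.
Set SMB = MC: 217.1 - 3.4q = 40.7 + 1.5q → q* = 36.0000.
The Pigouvian tax equals MEC at q*: 17.6 + 0.4×36.0000 = 32.0000.

tax = $32.0 per unit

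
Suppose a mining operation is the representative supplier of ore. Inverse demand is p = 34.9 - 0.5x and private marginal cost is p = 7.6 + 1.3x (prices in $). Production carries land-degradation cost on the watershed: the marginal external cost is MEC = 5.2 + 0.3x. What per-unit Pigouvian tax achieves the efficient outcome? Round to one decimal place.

Social marginal cost = private MC + MEC = 12.8 + 1.6x.
Set SMC = demand: 12.8 + 1.6x = 34.9 - 0.5x → x* = 10.5238.
The Pigouvian tax equals MEC at x*: 5.2 + 0.3×10.5238 = 8.3571.

tax = $8.4 per unit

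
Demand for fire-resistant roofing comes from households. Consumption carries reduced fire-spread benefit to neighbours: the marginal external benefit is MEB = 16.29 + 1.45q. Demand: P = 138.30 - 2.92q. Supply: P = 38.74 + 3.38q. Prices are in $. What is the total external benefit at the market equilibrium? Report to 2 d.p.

Market equilibrium (private): 38.74 + 3.38q = 138.30 - 2.92q → q_m = 15.8032.
Total external benefit = ∫₀^{q_m} (16.29 + 1.45q) dq = 16.29×15.8032 + ½×1.45×15.8032² = 438.4964.

$438.50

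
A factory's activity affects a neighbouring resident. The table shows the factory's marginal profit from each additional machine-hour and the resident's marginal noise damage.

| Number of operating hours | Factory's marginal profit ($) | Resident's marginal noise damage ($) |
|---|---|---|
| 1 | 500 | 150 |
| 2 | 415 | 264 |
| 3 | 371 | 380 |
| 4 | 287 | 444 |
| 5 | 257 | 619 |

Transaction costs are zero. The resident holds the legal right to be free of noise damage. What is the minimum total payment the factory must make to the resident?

$414

Efficient level: marginal profit ≥ marginal noise damage through level 2, so k* = 2.
With the resident holding the right, the factory must at least compensate total damage at k*: 150 + 264 = 414.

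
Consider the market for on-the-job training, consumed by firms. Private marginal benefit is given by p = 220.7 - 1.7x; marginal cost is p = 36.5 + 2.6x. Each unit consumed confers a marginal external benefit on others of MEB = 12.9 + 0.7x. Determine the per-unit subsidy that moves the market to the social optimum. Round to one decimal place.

subsidy = 51.2 per unit

Social marginal benefit = demand + MEB = 233.6 - x.
Set SMB = MC: 233.6 - x = 36.5 + 2.6x → x* = 54.7500.
The Pigouvian subsidy equals MEB at x*: 12.9 + 0.7×54.7500 = 51.2250.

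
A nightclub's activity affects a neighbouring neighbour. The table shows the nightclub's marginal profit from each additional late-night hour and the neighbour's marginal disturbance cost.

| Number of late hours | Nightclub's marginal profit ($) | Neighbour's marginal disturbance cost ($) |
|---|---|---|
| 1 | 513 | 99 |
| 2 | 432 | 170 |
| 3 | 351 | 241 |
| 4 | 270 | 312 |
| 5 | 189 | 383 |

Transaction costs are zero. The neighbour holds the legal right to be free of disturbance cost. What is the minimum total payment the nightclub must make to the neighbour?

Efficient level: marginal profit ≥ marginal disturbance cost through level 3, so k* = 3.
With the neighbour holding the right, the nightclub must at least compensate total damage at k*: 99 + 170 + 241 = 510.

$510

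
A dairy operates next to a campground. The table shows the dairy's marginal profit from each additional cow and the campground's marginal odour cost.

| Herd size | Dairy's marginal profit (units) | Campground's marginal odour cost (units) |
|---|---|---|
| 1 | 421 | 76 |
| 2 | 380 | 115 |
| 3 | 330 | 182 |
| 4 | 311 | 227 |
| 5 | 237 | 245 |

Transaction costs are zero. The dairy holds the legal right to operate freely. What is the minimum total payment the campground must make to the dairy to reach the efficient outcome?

Left alone the dairy would choose level 5 (marginal profit stays positive).
Efficient level: k* = 4 (marginal profit ≥ marginal odour cost through 4).
The campground must at least cover the dairy's forgone profit from cutting 5→4: 237 = 237.

237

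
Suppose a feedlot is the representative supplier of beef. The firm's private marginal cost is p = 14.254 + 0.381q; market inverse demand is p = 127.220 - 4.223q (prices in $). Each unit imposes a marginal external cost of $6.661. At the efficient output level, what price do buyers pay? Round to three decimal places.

Social marginal cost = private MC + MEC = 20.915 + 0.381q.
Set SMC = demand: 20.915 + 0.381q = 127.220 - 4.223q → q* = 23.0897.
Consumer price on the demand curve at q*: 127.220 − 4.223×23.0897 = 29.7122.

P = $29.712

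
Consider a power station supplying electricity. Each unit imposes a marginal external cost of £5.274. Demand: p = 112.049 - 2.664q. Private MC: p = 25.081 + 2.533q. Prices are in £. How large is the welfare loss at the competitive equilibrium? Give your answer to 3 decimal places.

Market equilibrium (private): 25.081 + 2.533q = 112.049 - 2.664q → q_m = 16.7343.
Social marginal cost = private MC + MEC = 30.355 + 2.533q.
Set SMC = demand: 30.355 + 2.533q = 112.049 - 2.664q → q* = 15.7195.
Height of the DWL triangle at q_m is SMC(q_m) − demand(q_m) = MEC(q_m) = 5.2740.
DWL = ½ × 1.0148 × 5.2740 = 2.6760.

DWL = £2.676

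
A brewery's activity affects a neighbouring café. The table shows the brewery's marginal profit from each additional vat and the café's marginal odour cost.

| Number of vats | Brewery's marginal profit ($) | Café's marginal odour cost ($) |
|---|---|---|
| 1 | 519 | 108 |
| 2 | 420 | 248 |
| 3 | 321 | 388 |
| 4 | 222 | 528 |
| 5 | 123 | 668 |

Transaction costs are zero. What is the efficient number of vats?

2

Bargaining reaches the level where marginal profit last exceeds marginal odour cost.
That holds through level 2 (420 ≥ 248) but not at 3 (321 < 388).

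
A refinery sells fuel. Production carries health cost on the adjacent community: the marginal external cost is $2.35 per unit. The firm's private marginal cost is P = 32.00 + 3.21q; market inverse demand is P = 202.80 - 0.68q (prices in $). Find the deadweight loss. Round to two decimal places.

Market equilibrium (private): 32.00 + 3.21q = 202.80 - 0.68q → q_m = 43.9075.
Social marginal cost = private MC + MEC = 34.35 + 3.21q.
Set SMC = demand: 34.35 + 3.21q = 202.80 - 0.68q → q* = 43.3033.
The welfare-loss triangle has base |q_m − q*| and height MEC(q_m) (the vertical gap between SMC and demand is zero at q* and MEC at q_m).
DWL = ½ × 0.6042 × 2.3500 = 0.7099.

DWL = $0.71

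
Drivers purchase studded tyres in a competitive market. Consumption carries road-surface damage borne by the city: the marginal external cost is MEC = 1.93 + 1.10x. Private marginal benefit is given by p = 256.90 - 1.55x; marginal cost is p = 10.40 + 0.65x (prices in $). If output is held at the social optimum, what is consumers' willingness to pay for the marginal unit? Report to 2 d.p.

Social marginal benefit = demand − MEC = 254.97 - 2.65x.
Set SMB = MC: 254.97 - 2.65x = 10.40 + 0.65x → x* = 74.1121.
Consumer price on the demand curve at x*: 256.90 − 1.55×74.1121 = 142.0262.

P = $142.03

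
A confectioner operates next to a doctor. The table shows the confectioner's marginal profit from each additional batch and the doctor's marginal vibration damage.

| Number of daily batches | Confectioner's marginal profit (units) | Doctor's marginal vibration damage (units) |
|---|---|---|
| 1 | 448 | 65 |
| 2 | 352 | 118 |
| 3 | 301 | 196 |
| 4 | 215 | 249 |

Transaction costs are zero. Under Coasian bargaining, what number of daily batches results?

Bargaining reaches the level where marginal profit last exceeds marginal vibration damage.
That holds through level 3 (301 ≥ 196) but not at 4 (215 < 249).

3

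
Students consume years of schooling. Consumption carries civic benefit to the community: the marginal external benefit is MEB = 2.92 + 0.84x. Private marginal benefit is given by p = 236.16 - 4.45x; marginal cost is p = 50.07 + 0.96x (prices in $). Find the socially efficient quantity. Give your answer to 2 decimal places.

x* = 41.36

Social marginal benefit = demand + MEB = 239.08 - 3.61x.
Set SMB = MC: 239.08 - 3.61x = 50.07 + 0.96x → x* = 41.3589.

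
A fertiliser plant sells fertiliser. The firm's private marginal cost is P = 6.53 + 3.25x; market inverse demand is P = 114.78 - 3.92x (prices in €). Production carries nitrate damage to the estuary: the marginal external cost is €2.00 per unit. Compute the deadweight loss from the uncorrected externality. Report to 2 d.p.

Market equilibrium (private): 6.53 + 3.25x = 114.78 - 3.92x → x_m = 15.0976.
Social marginal cost = private MC + MEC = 8.53 + 3.25x.
Set SMC = demand: 8.53 + 3.25x = 114.78 - 3.92x → x* = 14.8187.
The loss is the area between SMC and demand from x* to x_m; with linear curves that's a triangle of height MEC(x_m).
DWL = ½ × 0.2789 × 2.0000 = 0.2789.

DWL = €0.28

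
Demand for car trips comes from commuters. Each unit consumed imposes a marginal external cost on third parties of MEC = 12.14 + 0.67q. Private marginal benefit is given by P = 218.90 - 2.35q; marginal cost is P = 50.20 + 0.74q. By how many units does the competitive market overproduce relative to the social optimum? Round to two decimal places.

Market equilibrium (private): 50.20 + 0.74q = 218.90 - 2.35q → q_m = 54.5955.
Social marginal benefit = demand − MEC = 206.76 - 3.02q.
Set SMB = MC: 206.76 - 3.02q = 50.20 + 0.74q → q* = 41.6383.
Gap = |54.5955 − 41.6383| = 12.9572.

12.96 units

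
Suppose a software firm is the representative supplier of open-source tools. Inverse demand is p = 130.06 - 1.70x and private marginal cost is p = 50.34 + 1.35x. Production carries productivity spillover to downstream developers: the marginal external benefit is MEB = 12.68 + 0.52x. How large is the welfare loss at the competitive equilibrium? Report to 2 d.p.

DWL = 136.40

Market equilibrium (private): 50.34 + 1.35x = 130.06 - 1.70x → x_m = 26.1377.
Social marginal cost = private MC − MEB = 37.66 + 0.83x.
Set SMC = demand: 37.66 + 0.83x = 130.06 - 1.70x → x* = 36.5217.
The loss is the area between SMC and demand from x* to x_m; with linear curves that's a triangle of height MEB(x_m).
DWL = ½ × 10.3840 × 26.2716 = 136.4021.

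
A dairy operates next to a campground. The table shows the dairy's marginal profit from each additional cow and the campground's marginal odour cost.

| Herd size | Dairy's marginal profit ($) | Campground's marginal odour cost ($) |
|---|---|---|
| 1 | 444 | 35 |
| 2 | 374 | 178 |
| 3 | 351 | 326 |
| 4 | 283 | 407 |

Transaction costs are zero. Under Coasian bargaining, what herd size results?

Bargaining reaches the level where marginal profit last exceeds marginal odour cost.
That holds through level 3 (351 ≥ 326) but not at 4 (283 < 407).

3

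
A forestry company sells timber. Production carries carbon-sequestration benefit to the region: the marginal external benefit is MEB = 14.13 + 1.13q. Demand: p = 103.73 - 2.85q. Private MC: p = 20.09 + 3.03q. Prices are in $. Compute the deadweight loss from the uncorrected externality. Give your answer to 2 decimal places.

DWL = $96.03

Market equilibrium (private): 20.09 + 3.03q = 103.73 - 2.85q → q_m = 14.2245.
Social marginal cost = private MC − MEB = 5.96 + 1.90q.
Set SMC = demand: 5.96 + 1.90q = 103.73 - 2.85q → q* = 20.5832.
The loss is the area between SMC and demand from q* to q_m; with linear curves that's a triangle of height MEB(q_m).
DWL = ½ × 6.3587 × 30.2037 = 96.0281.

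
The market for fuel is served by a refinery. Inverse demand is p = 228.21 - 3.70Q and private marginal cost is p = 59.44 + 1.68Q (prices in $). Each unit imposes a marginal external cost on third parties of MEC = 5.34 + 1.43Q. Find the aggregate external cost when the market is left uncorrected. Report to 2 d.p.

Market equilibrium (private): 59.44 + 1.68Q = 228.21 - 3.70Q → Q_m = 31.3699.
Total external cost = ∫₀^{Q_m} (5.34 + 1.43Q) dQ = 5.34×31.3699 + ½×1.43×31.3699² = 871.1258.

$871.13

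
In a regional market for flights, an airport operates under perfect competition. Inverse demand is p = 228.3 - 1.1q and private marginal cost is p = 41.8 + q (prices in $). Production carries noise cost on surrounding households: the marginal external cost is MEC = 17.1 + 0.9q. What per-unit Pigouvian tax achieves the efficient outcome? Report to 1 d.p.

Social marginal cost = private MC + MEC = 58.9 + 1.9q.
Set SMC = demand: 58.9 + 1.9q = 228.3 - 1.1q → q* = 56.4667.
The Pigouvian tax equals MEC at q*: 17.1 + 0.9×56.4667 = 67.9200.

tax = $67.9 per unit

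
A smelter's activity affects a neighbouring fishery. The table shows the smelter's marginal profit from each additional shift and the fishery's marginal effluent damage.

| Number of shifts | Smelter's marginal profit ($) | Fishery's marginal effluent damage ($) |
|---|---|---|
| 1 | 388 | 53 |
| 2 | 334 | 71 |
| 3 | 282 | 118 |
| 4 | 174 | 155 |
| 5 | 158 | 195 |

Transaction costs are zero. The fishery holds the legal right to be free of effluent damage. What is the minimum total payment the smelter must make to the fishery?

Efficient level: marginal profit ≥ marginal effluent damage through level 4, so k* = 4.
With the fishery holding the right, the smelter must at least compensate total damage at k*: 53 + 71 + 118 + 155 = 397.

$397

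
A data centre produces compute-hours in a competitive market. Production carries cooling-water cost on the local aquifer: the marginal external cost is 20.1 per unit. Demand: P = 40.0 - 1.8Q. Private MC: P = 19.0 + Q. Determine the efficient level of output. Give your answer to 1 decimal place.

Social marginal cost = private MC + MEC = 39.1 + Q.
Set SMC = demand: 39.1 + Q = 40.0 - 1.8Q → Q* = 0.3214.

Q* = 0.3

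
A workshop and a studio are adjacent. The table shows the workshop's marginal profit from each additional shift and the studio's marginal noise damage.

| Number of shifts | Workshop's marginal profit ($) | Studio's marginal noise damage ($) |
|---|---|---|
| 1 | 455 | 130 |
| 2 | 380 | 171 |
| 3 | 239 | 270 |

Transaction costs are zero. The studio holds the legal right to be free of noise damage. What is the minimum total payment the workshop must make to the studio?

$301

Efficient level: marginal profit ≥ marginal noise damage through level 2, so k* = 2.
With the studio holding the right, the workshop must at least compensate total damage at k*: 130 + 171 = 301.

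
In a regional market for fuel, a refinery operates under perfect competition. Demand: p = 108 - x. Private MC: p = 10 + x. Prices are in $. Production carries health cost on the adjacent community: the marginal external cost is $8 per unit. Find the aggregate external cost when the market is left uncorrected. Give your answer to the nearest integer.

Market equilibrium (private): 10 + x = 108 - x → x_m = 49.0000.
Total external cost = MEC × x_m = 8 × 49.0000 = 392.0000.

$392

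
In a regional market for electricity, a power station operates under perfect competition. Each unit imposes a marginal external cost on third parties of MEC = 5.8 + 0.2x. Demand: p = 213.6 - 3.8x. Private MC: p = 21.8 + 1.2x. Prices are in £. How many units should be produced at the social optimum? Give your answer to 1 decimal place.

x* = 35.8

Social marginal cost = private MC + MEC = 27.6 + 1.4x.
Set SMC = demand: 27.6 + 1.4x = 213.6 - 3.8x → x* = 35.7692.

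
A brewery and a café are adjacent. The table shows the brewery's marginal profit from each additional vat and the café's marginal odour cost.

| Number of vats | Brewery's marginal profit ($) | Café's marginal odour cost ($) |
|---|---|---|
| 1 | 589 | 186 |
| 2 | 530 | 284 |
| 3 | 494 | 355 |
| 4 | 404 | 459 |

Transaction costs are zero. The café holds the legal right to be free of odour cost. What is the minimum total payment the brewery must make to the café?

Efficient level: marginal profit ≥ marginal odour cost through level 3, so k* = 3.
With the café holding the right, the brewery must at least compensate total damage at k*: 186 + 284 + 355 = 825.

$825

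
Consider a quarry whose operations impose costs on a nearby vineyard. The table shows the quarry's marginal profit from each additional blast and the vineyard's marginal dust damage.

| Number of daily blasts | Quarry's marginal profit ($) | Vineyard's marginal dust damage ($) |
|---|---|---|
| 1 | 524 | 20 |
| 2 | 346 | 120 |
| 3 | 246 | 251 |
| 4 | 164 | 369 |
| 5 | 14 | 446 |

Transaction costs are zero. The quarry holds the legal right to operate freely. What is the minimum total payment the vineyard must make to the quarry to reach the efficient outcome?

$424

Left alone the quarry would choose level 5 (marginal profit stays positive).
Efficient level: k* = 2 (marginal profit ≥ marginal dust damage through 2).
The vineyard must at least cover the quarry's forgone profit from cutting 5→2: 246 + 164 + 14 = 424.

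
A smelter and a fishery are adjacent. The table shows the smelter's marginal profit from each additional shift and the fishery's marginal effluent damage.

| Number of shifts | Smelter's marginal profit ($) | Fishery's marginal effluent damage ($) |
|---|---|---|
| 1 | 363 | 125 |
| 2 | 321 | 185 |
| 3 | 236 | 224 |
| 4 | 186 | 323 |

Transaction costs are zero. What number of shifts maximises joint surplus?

3

Bargaining reaches the level where marginal profit last exceeds marginal effluent damage.
That holds through level 3 (236 ≥ 224) but not at 4 (186 < 323).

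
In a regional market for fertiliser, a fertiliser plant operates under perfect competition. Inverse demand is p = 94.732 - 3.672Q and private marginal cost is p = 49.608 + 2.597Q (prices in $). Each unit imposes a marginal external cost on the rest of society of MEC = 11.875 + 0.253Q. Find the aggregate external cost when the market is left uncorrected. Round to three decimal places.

Market equilibrium (private): 49.608 + 2.597Q = 94.732 - 3.672Q → Q_m = 7.1980.
Total external cost = ∫₀^{Q_m} (11.875 + 0.253Q) dQ = 11.875×7.1980 + ½×0.253×7.1980² = 92.0304.

$92.030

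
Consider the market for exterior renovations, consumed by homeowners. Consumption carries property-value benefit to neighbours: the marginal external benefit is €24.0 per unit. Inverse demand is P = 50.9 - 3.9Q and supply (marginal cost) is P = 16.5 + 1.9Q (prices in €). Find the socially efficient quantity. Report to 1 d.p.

Q* = 10.1

Social marginal benefit = demand + MEB = 74.9 - 3.9Q.
Set SMB = MC: 74.9 - 3.9Q = 16.5 + 1.9Q → Q* = 10.0690.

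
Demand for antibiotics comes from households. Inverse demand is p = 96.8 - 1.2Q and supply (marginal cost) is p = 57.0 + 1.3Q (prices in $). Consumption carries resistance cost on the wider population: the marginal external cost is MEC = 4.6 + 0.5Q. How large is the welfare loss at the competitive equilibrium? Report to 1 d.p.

DWL = $26.3

Market equilibrium (private): 57.0 + 1.3Q = 96.8 - 1.2Q → Q_m = 15.9200.
Social marginal benefit = demand − MEC = 92.2 - 1.7Q.
Set SMB = MC: 92.2 - 1.7Q = 57.0 + 1.3Q → Q* = 11.7333.
The welfare-loss triangle has base |Q_m − Q*| and height MEC(Q_m) (the vertical gap between SMB and MC is zero at Q* and MEC at Q_m).
DWL = ½ × 4.1867 × 12.5600 = 26.2925.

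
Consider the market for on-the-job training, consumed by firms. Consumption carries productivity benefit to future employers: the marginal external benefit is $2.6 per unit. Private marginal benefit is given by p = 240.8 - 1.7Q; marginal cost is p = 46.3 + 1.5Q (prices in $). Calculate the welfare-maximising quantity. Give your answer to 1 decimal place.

Social marginal benefit = demand + MEB = 243.4 - 1.7Q.
Set SMB = MC: 243.4 - 1.7Q = 46.3 + 1.5Q → Q* = 61.5938.

Q* = 61.6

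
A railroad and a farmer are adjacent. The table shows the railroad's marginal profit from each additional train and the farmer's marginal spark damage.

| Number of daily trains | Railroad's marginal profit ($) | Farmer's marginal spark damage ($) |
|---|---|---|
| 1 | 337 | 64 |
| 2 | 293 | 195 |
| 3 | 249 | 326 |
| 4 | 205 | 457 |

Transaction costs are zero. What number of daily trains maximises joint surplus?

2

Bargaining reaches the level where marginal profit last exceeds marginal spark damage.
That holds through level 2 (293 ≥ 195) but not at 3 (249 < 326).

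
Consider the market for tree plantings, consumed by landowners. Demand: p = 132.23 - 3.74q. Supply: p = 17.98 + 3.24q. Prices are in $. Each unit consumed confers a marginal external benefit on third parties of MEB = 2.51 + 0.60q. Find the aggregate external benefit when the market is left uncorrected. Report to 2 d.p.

$121.46

Market equilibrium (private): 17.98 + 3.24q = 132.23 - 3.74q → q_m = 16.3682.
Total external benefit = ∫₀^{q_m} (2.51 + 0.60q) dq = 2.51×16.3682 + ½×0.60×16.3682² = 121.4596.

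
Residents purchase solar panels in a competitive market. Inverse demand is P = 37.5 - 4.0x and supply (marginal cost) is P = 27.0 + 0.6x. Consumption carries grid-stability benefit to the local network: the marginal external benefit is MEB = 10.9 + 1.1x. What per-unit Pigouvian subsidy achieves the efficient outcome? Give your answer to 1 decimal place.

subsidy = 17.6 per unit

Social marginal benefit = demand + MEB = 48.4 - 2.9x.
Set SMB = MC: 48.4 - 2.9x = 27.0 + 0.6x → x* = 6.1143.
The Pigouvian subsidy equals MEB at x*: 10.9 + 1.1×6.1143 = 17.6257.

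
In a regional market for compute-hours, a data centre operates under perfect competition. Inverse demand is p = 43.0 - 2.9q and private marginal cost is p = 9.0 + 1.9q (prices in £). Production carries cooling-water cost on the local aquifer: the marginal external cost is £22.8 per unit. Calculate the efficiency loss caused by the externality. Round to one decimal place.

DWL = £54.2

Market equilibrium (private): 9.0 + 1.9q = 43.0 - 2.9q → q_m = 7.0833.
Social marginal cost = private MC + MEC = 31.8 + 1.9q.
Set SMC = demand: 31.8 + 1.9q = 43.0 - 2.9q → q* = 2.3333.
The welfare-loss triangle has base |q_m − q*| and height MEC(q_m) (the vertical gap between SMC and demand is zero at q* and MEC at q_m).
DWL = ½ × 4.7500 × 22.8000 = 54.1500.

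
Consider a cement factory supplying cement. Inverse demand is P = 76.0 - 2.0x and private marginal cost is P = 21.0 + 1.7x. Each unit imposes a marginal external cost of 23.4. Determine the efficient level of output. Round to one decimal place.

x* = 8.5

Social marginal cost = private MC + MEC = 44.4 + 1.7x.
Set SMC = demand: 44.4 + 1.7x = 76.0 - 2.0x → x* = 8.5405.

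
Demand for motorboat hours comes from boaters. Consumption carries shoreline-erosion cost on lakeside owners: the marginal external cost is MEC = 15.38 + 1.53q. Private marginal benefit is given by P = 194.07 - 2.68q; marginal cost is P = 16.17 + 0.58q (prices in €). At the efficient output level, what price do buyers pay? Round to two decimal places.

P = €103.14

Social marginal benefit = demand − MEC = 178.69 - 4.21q.
Set SMB = MC: 178.69 - 4.21q = 16.17 + 0.58q → q* = 33.9290.
Consumer price on the demand curve at q*: 194.07 − 2.68×33.9290 = 103.1403.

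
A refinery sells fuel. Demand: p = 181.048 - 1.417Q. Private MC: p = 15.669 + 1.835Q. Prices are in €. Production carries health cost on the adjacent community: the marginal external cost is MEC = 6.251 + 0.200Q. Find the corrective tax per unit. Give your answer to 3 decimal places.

tax = €15.470 per unit

Social marginal cost = private MC + MEC = 21.920 + 2.035Q.
Set SMC = demand: 21.920 + 2.035Q = 181.048 - 1.417Q → Q* = 46.0973.
The Pigouvian tax equals MEC at Q*: 6.251 + 0.200×46.0973 = 15.4705.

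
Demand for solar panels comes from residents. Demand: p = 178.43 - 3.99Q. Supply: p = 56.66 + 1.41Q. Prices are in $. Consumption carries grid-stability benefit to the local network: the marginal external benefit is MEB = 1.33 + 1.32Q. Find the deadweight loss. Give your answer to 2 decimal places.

DWL = $118.50

Market equilibrium (private): 56.66 + 1.41Q = 178.43 - 3.99Q → Q_m = 22.5500.
Social marginal benefit = demand + MEB = 179.76 - 2.67Q.
Set SMB = MC: 179.76 - 2.67Q = 56.66 + 1.41Q → Q* = 30.1716.
Between Q* and Q_m the wedge SMB − MC runs linearly from 0 to MEB(Q_m), so the loss is a triangle.
DWL = ½ × 7.6216 × 31.0960 = 118.5006.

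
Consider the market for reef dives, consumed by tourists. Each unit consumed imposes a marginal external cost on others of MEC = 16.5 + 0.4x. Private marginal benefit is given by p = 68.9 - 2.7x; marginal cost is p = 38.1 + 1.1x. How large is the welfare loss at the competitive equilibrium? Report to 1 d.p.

DWL = 46.4

Market equilibrium (private): 38.1 + 1.1x = 68.9 - 2.7x → x_m = 8.1053.
Social marginal benefit = demand − MEC = 52.4 - 3.1x.
Set SMB = MC: 52.4 - 3.1x = 38.1 + 1.1x → x* = 3.4048.
The loss is the area between SMB and MC from x* to x_m; with linear curves that's a triangle of height MEC(x_m).
DWL = ½ × 4.7005 × 19.7421 = 46.3989.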